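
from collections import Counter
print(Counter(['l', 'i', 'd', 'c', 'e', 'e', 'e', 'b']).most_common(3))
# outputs [('e', 3), ('l', 1), ('i', 1)]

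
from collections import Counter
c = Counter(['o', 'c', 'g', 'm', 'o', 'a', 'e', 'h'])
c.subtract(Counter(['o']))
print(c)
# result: Counter({'o': 1, 'c': 1, 'g': 1, 'm': 1, 'a': 1, 'e': 1, 'h': 1})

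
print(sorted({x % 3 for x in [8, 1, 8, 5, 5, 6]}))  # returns [0, 1, 2]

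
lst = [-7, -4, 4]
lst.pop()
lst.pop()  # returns -4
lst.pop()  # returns -7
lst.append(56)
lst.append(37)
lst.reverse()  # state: [37, 56]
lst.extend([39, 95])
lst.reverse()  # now [95, 39, 56, 37]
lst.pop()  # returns 37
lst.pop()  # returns 56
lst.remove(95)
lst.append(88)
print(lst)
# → [39, 88]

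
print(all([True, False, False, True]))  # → False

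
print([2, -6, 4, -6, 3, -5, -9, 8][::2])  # [2, 4, 3, -9]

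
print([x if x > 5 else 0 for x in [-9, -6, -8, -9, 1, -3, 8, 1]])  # [0, 0, 0, 0, 0, 0, 8, 0]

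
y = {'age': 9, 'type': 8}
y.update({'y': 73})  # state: {'age': 9, 'type': 8, 'y': 73}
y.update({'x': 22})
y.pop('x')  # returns 22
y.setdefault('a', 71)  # 71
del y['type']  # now {'age': 9, 'y': 73, 'a': 71}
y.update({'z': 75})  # {'age': 9, 'y': 73, 'a': 71, 'z': 75}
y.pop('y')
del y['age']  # {'a': 71, 'z': 75}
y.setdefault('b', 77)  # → 77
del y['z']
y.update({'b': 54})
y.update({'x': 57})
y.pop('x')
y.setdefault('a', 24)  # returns 71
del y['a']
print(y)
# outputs {'b': 54}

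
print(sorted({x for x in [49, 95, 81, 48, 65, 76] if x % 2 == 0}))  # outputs [48, 76]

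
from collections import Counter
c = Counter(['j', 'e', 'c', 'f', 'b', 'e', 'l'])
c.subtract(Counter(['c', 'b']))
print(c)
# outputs Counter({'e': 2, 'j': 1, 'f': 1, 'l': 1, 'c': 0, 'b': 0})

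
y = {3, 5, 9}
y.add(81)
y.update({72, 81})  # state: {3, 5, 9, 72, 81}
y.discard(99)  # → {3, 5, 9, 72, 81}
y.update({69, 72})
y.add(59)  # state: {3, 5, 9, 59, 69, 72, 81}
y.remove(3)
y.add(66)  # {5, 9, 59, 66, 69, 72, 81}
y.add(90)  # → {5, 9, 59, 66, 69, 72, 81, 90}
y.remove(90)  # {5, 9, 59, 66, 69, 72, 81}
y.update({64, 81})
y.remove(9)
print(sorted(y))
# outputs [5, 59, 64, 66, 69, 72, 81]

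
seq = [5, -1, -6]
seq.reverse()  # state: [-6, -1, 5]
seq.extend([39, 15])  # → [-6, -1, 5, 39, 15]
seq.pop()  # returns 15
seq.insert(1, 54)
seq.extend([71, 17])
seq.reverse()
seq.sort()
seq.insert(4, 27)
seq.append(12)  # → [-6, -1, 5, 17, 27, 39, 54, 71, 12]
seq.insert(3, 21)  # [-6, -1, 5, 21, 17, 27, 39, 54, 71, 12]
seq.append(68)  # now [-6, -1, 5, 21, 17, 27, 39, 54, 71, 12, 68]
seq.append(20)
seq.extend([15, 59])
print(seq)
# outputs [-6, -1, 5, 21, 17, 27, 39, 54, 71, 12, 68, 20, 15, 59]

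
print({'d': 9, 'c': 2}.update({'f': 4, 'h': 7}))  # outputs None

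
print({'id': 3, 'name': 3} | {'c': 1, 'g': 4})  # {'id': 3, 'name': 3, 'c': 1, 'g': 4}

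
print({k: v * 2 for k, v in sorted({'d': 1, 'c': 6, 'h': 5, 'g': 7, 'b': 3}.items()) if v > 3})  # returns {'c': 12, 'g': 14, 'h': 10}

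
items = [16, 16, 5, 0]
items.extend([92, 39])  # [16, 16, 5, 0, 92, 39]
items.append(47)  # [16, 16, 5, 0, 92, 39, 47]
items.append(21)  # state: [16, 16, 5, 0, 92, 39, 47, 21]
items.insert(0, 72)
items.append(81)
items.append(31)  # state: [72, 16, 16, 5, 0, 92, 39, 47, 21, 81, 31]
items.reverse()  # [31, 81, 21, 47, 39, 92, 0, 5, 16, 16, 72]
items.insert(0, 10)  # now [10, 31, 81, 21, 47, 39, 92, 0, 5, 16, 16, 72]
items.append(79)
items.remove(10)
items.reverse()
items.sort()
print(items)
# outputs [0, 5, 16, 16, 21, 31, 39, 47, 72, 79, 81, 92]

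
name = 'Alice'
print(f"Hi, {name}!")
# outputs Hi, Alice!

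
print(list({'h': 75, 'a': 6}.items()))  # [('h', 75), ('a', 6)]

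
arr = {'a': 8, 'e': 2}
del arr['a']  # {'e': 2}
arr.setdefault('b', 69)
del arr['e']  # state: {'b': 69}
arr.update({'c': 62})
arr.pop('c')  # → 62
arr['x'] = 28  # {'b': 69, 'x': 28}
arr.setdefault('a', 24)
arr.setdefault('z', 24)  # 24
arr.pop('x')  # 28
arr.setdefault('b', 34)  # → 69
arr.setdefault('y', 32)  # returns 32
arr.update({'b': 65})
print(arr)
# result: {'b': 65, 'a': 24, 'z': 24, 'y': 32}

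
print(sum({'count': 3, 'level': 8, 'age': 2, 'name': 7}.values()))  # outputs 20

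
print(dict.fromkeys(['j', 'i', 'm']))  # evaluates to {'j': None, 'i': None, 'm': None}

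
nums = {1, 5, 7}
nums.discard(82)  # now {1, 5, 7}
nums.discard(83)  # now {1, 5, 7}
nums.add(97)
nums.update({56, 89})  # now {1, 5, 7, 56, 89, 97}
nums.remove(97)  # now {1, 5, 7, 56, 89}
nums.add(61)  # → {1, 5, 7, 56, 61, 89}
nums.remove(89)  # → {1, 5, 7, 56, 61}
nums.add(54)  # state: {1, 5, 7, 54, 56, 61}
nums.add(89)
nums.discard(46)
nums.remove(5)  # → {1, 7, 54, 56, 61, 89}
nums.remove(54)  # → {1, 7, 56, 61, 89}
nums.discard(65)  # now {1, 7, 56, 61, 89}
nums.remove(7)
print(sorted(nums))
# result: [1, 56, 61, 89]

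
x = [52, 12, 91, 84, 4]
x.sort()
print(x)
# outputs [4, 12, 52, 84, 91]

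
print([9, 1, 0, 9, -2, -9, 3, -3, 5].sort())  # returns None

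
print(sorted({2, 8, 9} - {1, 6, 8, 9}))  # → [2]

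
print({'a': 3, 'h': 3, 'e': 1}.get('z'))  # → None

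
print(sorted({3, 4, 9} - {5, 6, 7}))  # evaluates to [3, 4, 9]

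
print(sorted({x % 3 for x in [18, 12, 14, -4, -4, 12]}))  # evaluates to [0, 2]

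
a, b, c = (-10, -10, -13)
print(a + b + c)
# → -33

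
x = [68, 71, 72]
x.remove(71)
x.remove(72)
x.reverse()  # [68]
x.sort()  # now [68]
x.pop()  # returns 68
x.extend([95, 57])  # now [95, 57]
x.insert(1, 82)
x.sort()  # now [57, 82, 95]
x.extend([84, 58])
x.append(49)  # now [57, 82, 95, 84, 58, 49]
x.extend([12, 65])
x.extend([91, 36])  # [57, 82, 95, 84, 58, 49, 12, 65, 91, 36]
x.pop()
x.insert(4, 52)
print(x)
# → [57, 82, 95, 84, 52, 58, 49, 12, 65, 91]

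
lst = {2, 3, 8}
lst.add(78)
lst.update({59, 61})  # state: {2, 3, 8, 59, 61, 78}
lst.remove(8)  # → {2, 3, 59, 61, 78}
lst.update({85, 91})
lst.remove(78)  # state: {2, 3, 59, 61, 85, 91}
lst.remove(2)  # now {3, 59, 61, 85, 91}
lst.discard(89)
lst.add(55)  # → {3, 55, 59, 61, 85, 91}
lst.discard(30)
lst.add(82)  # {3, 55, 59, 61, 82, 85, 91}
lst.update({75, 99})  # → {3, 55, 59, 61, 75, 82, 85, 91, 99}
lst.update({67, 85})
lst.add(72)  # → {3, 55, 59, 61, 67, 72, 75, 82, 85, 91, 99}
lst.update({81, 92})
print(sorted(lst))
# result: [3, 55, 59, 61, 67, 72, 75, 81, 82, 85, 91, 92, 99]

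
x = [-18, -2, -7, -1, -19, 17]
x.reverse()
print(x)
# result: [17, -19, -1, -7, -2, -18]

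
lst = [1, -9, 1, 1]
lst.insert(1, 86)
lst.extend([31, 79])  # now [1, 86, -9, 1, 1, 31, 79]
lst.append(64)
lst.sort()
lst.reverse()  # [86, 79, 64, 31, 1, 1, 1, -9]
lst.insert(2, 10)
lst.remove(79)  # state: [86, 10, 64, 31, 1, 1, 1, -9]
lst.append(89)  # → [86, 10, 64, 31, 1, 1, 1, -9, 89]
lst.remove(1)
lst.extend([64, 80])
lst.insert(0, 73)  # [73, 86, 10, 64, 31, 1, 1, -9, 89, 64, 80]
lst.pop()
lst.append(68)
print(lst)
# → [73, 86, 10, 64, 31, 1, 1, -9, 89, 64, 68]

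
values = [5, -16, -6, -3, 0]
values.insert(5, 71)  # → [5, -16, -6, -3, 0, 71]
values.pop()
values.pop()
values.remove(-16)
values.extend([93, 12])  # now [5, -6, -3, 93, 12]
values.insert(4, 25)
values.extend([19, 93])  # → [5, -6, -3, 93, 25, 12, 19, 93]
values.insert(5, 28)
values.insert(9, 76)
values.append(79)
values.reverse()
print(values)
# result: [79, 76, 93, 19, 12, 28, 25, 93, -3, -6, 5]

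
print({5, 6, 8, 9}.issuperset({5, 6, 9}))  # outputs True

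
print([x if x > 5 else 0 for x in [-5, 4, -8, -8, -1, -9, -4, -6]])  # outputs [0, 0, 0, 0, 0, 0, 0, 0]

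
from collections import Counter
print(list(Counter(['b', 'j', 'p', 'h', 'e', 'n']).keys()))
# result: ['b', 'j', 'p', 'h', 'e', 'n']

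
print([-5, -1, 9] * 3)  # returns [-5, -1, 9, -5, -1, 9, -5, -1, 9]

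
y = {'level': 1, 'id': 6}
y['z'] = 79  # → {'level': 1, 'id': 6, 'z': 79}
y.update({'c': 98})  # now {'level': 1, 'id': 6, 'z': 79, 'c': 98}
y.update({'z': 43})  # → {'level': 1, 'id': 6, 'z': 43, 'c': 98}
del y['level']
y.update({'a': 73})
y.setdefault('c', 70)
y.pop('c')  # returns 98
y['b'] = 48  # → {'id': 6, 'z': 43, 'a': 73, 'b': 48}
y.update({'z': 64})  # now {'id': 6, 'z': 64, 'a': 73, 'b': 48}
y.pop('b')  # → 48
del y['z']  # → {'id': 6, 'a': 73}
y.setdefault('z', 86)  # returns 86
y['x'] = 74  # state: {'id': 6, 'a': 73, 'z': 86, 'x': 74}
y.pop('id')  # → 6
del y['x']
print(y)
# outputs {'a': 73, 'z': 86}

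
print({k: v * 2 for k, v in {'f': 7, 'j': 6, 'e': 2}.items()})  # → {'f': 14, 'j': 12, 'e': 4}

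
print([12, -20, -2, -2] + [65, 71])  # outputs [12, -20, -2, -2, 65, 71]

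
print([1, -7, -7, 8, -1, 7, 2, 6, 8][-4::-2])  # [7, 8, -7]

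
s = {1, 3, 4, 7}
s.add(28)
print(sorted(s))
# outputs [1, 3, 4, 7, 28]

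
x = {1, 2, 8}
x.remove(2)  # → {1, 8}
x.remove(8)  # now {1}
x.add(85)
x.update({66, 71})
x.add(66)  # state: {1, 66, 71, 85}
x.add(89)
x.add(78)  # {1, 66, 71, 78, 85, 89}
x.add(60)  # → {1, 60, 66, 71, 78, 85, 89}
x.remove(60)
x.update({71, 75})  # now {1, 66, 71, 75, 78, 85, 89}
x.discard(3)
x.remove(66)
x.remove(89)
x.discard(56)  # {1, 71, 75, 78, 85}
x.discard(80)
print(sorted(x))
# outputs [1, 71, 75, 78, 85]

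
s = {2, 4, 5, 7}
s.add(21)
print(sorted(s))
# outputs [2, 4, 5, 7, 21]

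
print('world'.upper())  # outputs WORLD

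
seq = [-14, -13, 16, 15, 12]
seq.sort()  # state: [-14, -13, 12, 15, 16]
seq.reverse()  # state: [16, 15, 12, -13, -14]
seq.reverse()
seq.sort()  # [-14, -13, 12, 15, 16]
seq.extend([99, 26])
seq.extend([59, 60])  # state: [-14, -13, 12, 15, 16, 99, 26, 59, 60]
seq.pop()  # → 60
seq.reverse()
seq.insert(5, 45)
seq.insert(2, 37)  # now [59, 26, 37, 99, 16, 15, 45, 12, -13, -14]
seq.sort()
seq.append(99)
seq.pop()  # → 99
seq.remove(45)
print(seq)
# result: [-14, -13, 12, 15, 16, 26, 37, 59, 99]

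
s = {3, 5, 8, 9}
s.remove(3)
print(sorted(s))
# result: [5, 8, 9]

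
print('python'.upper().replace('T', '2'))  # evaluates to PY2HON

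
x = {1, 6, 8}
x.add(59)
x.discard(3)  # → {1, 6, 8, 59}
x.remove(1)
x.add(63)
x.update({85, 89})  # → {6, 8, 59, 63, 85, 89}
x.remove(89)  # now {6, 8, 59, 63, 85}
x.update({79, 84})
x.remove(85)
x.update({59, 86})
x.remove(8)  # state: {6, 59, 63, 79, 84, 86}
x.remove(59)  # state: {6, 63, 79, 84, 86}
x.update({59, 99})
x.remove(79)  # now {6, 59, 63, 84, 86, 99}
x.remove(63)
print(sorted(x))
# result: [6, 59, 84, 86, 99]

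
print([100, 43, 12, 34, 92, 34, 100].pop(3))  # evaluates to 34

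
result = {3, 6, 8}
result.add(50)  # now {3, 6, 8, 50}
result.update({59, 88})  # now {3, 6, 8, 50, 59, 88}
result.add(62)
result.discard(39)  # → {3, 6, 8, 50, 59, 62, 88}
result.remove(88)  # {3, 6, 8, 50, 59, 62}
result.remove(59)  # {3, 6, 8, 50, 62}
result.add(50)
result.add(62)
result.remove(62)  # {3, 6, 8, 50}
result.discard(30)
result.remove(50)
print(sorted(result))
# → [3, 6, 8]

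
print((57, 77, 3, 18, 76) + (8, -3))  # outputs (57, 77, 3, 18, 76, 8, -3)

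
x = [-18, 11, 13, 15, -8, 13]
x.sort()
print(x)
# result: [-18, -8, 11, 13, 13, 15]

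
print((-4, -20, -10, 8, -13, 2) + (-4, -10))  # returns (-4, -20, -10, 8, -13, 2, -4, -10)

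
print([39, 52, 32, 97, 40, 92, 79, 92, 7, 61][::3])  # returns [39, 97, 79, 61]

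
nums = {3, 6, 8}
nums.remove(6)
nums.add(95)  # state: {3, 8, 95}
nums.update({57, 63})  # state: {3, 8, 57, 63, 95}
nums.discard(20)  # {3, 8, 57, 63, 95}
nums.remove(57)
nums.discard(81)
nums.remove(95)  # {3, 8, 63}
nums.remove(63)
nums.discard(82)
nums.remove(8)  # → {3}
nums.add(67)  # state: {3, 67}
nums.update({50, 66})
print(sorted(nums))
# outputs [3, 50, 66, 67]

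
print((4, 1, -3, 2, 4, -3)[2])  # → -3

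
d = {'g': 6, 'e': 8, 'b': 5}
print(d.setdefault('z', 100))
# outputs 100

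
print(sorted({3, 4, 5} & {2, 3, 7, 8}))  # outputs [3]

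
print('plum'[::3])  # pm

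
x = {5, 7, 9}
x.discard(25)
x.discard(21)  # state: {5, 7, 9}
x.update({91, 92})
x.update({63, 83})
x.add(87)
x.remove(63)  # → {5, 7, 9, 83, 87, 91, 92}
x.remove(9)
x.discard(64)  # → {5, 7, 83, 87, 91, 92}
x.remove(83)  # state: {5, 7, 87, 91, 92}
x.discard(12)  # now {5, 7, 87, 91, 92}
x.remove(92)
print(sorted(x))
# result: [5, 7, 87, 91]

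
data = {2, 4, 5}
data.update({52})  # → {2, 4, 5, 52}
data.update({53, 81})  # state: {2, 4, 5, 52, 53, 81}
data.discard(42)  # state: {2, 4, 5, 52, 53, 81}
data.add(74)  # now {2, 4, 5, 52, 53, 74, 81}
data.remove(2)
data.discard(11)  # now {4, 5, 52, 53, 74, 81}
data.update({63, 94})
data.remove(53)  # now {4, 5, 52, 63, 74, 81, 94}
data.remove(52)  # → {4, 5, 63, 74, 81, 94}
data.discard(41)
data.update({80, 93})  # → {4, 5, 63, 74, 80, 81, 93, 94}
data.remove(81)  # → {4, 5, 63, 74, 80, 93, 94}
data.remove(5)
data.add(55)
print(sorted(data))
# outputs [4, 55, 63, 74, 80, 93, 94]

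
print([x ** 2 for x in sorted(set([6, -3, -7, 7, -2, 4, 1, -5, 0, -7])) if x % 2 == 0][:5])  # [4, 0, 16, 36]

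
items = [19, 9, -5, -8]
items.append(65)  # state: [19, 9, -5, -8, 65]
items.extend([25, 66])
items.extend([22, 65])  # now [19, 9, -5, -8, 65, 25, 66, 22, 65]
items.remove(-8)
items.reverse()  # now [65, 22, 66, 25, 65, -5, 9, 19]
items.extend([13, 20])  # [65, 22, 66, 25, 65, -5, 9, 19, 13, 20]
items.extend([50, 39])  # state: [65, 22, 66, 25, 65, -5, 9, 19, 13, 20, 50, 39]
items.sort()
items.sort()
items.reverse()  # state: [66, 65, 65, 50, 39, 25, 22, 20, 19, 13, 9, -5]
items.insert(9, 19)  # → [66, 65, 65, 50, 39, 25, 22, 20, 19, 19, 13, 9, -5]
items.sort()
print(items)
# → [-5, 9, 13, 19, 19, 20, 22, 25, 39, 50, 65, 65, 66]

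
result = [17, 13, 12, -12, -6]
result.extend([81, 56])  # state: [17, 13, 12, -12, -6, 81, 56]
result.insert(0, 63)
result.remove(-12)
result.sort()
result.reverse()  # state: [81, 63, 56, 17, 13, 12, -6]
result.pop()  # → -6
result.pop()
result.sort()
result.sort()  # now [13, 17, 56, 63, 81]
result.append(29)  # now [13, 17, 56, 63, 81, 29]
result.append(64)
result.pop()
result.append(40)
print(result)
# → [13, 17, 56, 63, 81, 29, 40]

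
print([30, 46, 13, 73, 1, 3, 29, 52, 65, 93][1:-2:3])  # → [46, 1, 52]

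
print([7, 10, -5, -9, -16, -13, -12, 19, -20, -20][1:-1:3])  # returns [10, -16, 19]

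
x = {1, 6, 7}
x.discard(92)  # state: {1, 6, 7}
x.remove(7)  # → {1, 6}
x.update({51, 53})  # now {1, 6, 51, 53}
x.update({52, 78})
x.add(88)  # {1, 6, 51, 52, 53, 78, 88}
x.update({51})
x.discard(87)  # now {1, 6, 51, 52, 53, 78, 88}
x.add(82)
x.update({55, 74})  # {1, 6, 51, 52, 53, 55, 74, 78, 82, 88}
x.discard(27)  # {1, 6, 51, 52, 53, 55, 74, 78, 82, 88}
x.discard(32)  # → {1, 6, 51, 52, 53, 55, 74, 78, 82, 88}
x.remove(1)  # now {6, 51, 52, 53, 55, 74, 78, 82, 88}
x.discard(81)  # {6, 51, 52, 53, 55, 74, 78, 82, 88}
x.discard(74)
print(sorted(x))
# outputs [6, 51, 52, 53, 55, 78, 82, 88]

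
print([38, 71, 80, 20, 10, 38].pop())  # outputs 38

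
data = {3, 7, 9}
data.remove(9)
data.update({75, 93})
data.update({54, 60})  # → {3, 7, 54, 60, 75, 93}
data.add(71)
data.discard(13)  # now {3, 7, 54, 60, 71, 75, 93}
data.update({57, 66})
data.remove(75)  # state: {3, 7, 54, 57, 60, 66, 71, 93}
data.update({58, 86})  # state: {3, 7, 54, 57, 58, 60, 66, 71, 86, 93}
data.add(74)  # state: {3, 7, 54, 57, 58, 60, 66, 71, 74, 86, 93}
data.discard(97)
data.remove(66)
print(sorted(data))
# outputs [3, 7, 54, 57, 58, 60, 71, 74, 86, 93]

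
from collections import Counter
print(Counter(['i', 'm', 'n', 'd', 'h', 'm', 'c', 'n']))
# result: Counter({'m': 2, 'n': 2, 'i': 1, 'd': 1, 'h': 1, 'c': 1})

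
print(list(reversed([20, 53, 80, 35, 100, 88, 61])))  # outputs [61, 88, 100, 35, 80, 53, 20]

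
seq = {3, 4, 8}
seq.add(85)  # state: {3, 4, 8, 85}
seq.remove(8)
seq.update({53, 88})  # {3, 4, 53, 85, 88}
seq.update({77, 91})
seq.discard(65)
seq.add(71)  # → {3, 4, 53, 71, 77, 85, 88, 91}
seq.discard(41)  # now {3, 4, 53, 71, 77, 85, 88, 91}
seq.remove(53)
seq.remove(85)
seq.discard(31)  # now {3, 4, 71, 77, 88, 91}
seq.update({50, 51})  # {3, 4, 50, 51, 71, 77, 88, 91}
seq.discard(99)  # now {3, 4, 50, 51, 71, 77, 88, 91}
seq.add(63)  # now {3, 4, 50, 51, 63, 71, 77, 88, 91}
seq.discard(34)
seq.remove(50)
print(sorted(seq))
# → [3, 4, 51, 63, 71, 77, 88, 91]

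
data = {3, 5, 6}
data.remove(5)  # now {3, 6}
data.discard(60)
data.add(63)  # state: {3, 6, 63}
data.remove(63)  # {3, 6}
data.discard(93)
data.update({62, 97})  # {3, 6, 62, 97}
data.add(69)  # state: {3, 6, 62, 69, 97}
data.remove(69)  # {3, 6, 62, 97}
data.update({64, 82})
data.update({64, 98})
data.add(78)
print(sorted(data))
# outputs [3, 6, 62, 64, 78, 82, 97, 98]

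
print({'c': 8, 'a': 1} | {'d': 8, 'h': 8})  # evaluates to {'c': 8, 'a': 1, 'd': 8, 'h': 8}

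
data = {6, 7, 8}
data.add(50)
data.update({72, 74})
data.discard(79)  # {6, 7, 8, 50, 72, 74}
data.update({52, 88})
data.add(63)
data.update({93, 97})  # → {6, 7, 8, 50, 52, 63, 72, 74, 88, 93, 97}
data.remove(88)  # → {6, 7, 8, 50, 52, 63, 72, 74, 93, 97}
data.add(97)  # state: {6, 7, 8, 50, 52, 63, 72, 74, 93, 97}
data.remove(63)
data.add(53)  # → {6, 7, 8, 50, 52, 53, 72, 74, 93, 97}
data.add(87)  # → {6, 7, 8, 50, 52, 53, 72, 74, 87, 93, 97}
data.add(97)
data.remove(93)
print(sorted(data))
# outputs [6, 7, 8, 50, 52, 53, 72, 74, 87, 97]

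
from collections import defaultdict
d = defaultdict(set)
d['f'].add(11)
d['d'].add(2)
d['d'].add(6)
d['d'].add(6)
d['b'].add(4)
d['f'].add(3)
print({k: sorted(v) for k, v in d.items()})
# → {'f': [3, 11], 'd': [2, 6], 'b': [4]}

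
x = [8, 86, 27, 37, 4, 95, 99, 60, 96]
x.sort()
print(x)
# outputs [4, 8, 27, 37, 60, 86, 95, 96, 99]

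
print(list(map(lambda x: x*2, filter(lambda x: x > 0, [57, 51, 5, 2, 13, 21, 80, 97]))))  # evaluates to [114, 102, 10, 4, 26, 42, 160, 194]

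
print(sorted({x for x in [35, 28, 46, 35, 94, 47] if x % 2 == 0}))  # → [28, 46, 94]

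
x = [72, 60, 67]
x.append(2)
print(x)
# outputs [72, 60, 67, 2]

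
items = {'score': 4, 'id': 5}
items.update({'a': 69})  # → {'score': 4, 'id': 5, 'a': 69}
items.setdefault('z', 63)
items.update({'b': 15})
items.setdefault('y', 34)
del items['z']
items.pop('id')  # 5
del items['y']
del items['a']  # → {'score': 4, 'b': 15}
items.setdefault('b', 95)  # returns 15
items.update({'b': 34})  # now {'score': 4, 'b': 34}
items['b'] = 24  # {'score': 4, 'b': 24}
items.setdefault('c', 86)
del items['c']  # {'score': 4, 'b': 24}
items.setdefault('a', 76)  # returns 76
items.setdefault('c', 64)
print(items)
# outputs {'score': 4, 'b': 24, 'a': 76, 'c': 64}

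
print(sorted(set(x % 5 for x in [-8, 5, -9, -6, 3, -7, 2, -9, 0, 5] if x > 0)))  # [0, 2, 3]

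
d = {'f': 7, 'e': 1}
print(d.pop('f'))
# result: 7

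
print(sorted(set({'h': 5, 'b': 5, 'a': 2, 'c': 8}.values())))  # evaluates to [2, 5, 8]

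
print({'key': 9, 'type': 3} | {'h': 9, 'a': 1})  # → {'key': 9, 'type': 3, 'h': 9, 'a': 1}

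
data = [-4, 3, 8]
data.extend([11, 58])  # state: [-4, 3, 8, 11, 58]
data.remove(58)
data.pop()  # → 11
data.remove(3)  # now [-4, 8]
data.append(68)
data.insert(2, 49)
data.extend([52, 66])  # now [-4, 8, 49, 68, 52, 66]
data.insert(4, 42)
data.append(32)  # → [-4, 8, 49, 68, 42, 52, 66, 32]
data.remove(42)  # [-4, 8, 49, 68, 52, 66, 32]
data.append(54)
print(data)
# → [-4, 8, 49, 68, 52, 66, 32, 54]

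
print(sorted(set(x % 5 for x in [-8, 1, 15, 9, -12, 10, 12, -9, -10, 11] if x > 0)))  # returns [0, 1, 2, 4]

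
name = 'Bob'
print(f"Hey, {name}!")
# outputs Hey, Bob!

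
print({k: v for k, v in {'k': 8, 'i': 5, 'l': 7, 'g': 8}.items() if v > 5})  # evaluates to {'k': 8, 'l': 7, 'g': 8}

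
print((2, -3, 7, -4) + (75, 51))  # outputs (2, -3, 7, -4, 75, 51)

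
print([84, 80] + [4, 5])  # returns [84, 80, 4, 5]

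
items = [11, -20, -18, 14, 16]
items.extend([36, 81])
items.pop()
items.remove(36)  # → [11, -20, -18, 14, 16]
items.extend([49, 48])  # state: [11, -20, -18, 14, 16, 49, 48]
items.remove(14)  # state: [11, -20, -18, 16, 49, 48]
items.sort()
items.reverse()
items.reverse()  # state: [-20, -18, 11, 16, 48, 49]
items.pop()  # 49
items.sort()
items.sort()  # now [-20, -18, 11, 16, 48]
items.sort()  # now [-20, -18, 11, 16, 48]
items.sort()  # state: [-20, -18, 11, 16, 48]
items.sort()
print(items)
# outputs [-20, -18, 11, 16, 48]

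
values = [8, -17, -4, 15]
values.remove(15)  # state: [8, -17, -4]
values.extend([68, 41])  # [8, -17, -4, 68, 41]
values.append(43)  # [8, -17, -4, 68, 41, 43]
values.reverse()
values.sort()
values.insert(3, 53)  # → [-17, -4, 8, 53, 41, 43, 68]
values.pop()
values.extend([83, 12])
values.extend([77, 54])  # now [-17, -4, 8, 53, 41, 43, 83, 12, 77, 54]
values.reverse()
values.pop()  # -17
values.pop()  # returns -4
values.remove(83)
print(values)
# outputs [54, 77, 12, 43, 41, 53, 8]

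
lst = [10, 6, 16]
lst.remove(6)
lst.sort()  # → [10, 16]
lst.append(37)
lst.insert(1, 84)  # [10, 84, 16, 37]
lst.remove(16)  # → [10, 84, 37]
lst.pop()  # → 37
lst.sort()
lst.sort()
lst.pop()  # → 84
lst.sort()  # [10]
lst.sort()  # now [10]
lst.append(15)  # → [10, 15]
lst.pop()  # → 15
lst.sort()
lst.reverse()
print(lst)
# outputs [10]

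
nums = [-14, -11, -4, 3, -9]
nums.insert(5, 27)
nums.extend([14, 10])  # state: [-14, -11, -4, 3, -9, 27, 14, 10]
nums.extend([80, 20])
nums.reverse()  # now [20, 80, 10, 14, 27, -9, 3, -4, -11, -14]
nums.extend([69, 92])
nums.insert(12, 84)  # [20, 80, 10, 14, 27, -9, 3, -4, -11, -14, 69, 92, 84]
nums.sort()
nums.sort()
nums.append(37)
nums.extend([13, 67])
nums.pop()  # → 67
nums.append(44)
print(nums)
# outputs [-14, -11, -9, -4, 3, 10, 14, 20, 27, 69, 80, 84, 92, 37, 13, 44]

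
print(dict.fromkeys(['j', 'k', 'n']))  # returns {'j': None, 'k': None, 'n': None}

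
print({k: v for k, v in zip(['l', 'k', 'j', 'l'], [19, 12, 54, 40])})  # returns {'l': 40, 'k': 12, 'j': 54}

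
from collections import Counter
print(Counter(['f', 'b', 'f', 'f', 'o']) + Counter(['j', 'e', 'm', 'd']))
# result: Counter({'f': 3, 'b': 1, 'o': 1, 'j': 1, 'e': 1, 'm': 1, 'd': 1})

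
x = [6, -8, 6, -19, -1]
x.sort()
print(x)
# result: [-19, -8, -1, 6, 6]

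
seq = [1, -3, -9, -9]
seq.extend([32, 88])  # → [1, -3, -9, -9, 32, 88]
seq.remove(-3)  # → [1, -9, -9, 32, 88]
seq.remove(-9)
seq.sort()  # [-9, 1, 32, 88]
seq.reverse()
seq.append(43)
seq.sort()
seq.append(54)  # [-9, 1, 32, 43, 88, 54]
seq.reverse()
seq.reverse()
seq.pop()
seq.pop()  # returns 88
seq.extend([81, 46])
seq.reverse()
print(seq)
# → [46, 81, 43, 32, 1, -9]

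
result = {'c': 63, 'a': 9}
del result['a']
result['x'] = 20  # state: {'c': 63, 'x': 20}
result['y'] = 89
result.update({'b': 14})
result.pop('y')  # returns 89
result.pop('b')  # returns 14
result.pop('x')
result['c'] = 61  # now {'c': 61}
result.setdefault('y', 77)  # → 77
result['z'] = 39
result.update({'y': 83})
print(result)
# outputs {'c': 61, 'y': 83, 'z': 39}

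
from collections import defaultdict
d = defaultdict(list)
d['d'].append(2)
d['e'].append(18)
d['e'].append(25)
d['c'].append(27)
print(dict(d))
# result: {'d': [2], 'e': [18, 25], 'c': [27]}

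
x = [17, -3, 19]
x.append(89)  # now [17, -3, 19, 89]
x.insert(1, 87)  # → [17, 87, -3, 19, 89]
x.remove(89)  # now [17, 87, -3, 19]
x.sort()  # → [-3, 17, 19, 87]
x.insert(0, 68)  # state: [68, -3, 17, 19, 87]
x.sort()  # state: [-3, 17, 19, 68, 87]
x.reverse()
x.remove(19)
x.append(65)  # [87, 68, 17, -3, 65]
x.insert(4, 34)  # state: [87, 68, 17, -3, 34, 65]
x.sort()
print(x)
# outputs [-3, 17, 34, 65, 68, 87]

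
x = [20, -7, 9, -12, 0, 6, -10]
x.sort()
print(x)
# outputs [-12, -10, -7, 0, 6, 9, 20]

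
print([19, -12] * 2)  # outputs [19, -12, 19, -12]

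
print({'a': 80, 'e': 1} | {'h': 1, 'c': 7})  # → {'a': 80, 'e': 1, 'h': 1, 'c': 7}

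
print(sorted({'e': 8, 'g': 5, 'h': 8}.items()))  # [('e', 8), ('g', 5), ('h', 8)]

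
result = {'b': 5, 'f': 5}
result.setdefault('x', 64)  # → 64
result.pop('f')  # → 5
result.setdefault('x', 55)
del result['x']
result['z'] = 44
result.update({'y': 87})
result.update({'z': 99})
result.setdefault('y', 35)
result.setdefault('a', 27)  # 27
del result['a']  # {'b': 5, 'z': 99, 'y': 87}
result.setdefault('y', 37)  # 87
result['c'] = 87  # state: {'b': 5, 'z': 99, 'y': 87, 'c': 87}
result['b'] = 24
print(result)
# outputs {'b': 24, 'z': 99, 'y': 87, 'c': 87}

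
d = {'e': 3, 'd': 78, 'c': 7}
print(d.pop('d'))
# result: 78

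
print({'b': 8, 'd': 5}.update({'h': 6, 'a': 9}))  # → None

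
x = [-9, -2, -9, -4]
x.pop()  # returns -4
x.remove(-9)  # [-2, -9]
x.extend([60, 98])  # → [-2, -9, 60, 98]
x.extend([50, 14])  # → [-2, -9, 60, 98, 50, 14]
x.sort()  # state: [-9, -2, 14, 50, 60, 98]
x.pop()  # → 98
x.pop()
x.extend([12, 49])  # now [-9, -2, 14, 50, 12, 49]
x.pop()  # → 49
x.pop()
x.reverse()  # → [50, 14, -2, -9]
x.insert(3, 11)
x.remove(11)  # [50, 14, -2, -9]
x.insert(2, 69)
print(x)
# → [50, 14, 69, -2, -9]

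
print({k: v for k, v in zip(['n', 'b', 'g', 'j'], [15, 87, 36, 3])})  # {'n': 15, 'b': 87, 'g': 36, 'j': 3}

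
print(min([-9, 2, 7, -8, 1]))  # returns -9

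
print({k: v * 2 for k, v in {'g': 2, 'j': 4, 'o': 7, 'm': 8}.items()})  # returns {'g': 4, 'j': 8, 'o': 14, 'm': 16}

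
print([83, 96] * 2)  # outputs [83, 96, 83, 96]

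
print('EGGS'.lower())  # eggs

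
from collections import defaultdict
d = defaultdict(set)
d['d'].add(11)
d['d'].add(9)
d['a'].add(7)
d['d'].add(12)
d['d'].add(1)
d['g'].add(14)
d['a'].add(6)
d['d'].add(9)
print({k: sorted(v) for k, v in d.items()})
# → {'d': [1, 9, 11, 12], 'a': [6, 7], 'g': [14]}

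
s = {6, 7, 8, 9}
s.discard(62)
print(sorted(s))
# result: [6, 7, 8, 9]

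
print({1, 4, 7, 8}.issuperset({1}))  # True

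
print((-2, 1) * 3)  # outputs (-2, 1, -2, 1, -2, 1)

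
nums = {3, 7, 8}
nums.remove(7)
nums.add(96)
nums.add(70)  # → {3, 8, 70, 96}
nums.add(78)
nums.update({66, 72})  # {3, 8, 66, 70, 72, 78, 96}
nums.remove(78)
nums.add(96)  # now {3, 8, 66, 70, 72, 96}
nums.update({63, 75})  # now {3, 8, 63, 66, 70, 72, 75, 96}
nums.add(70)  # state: {3, 8, 63, 66, 70, 72, 75, 96}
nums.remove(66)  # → {3, 8, 63, 70, 72, 75, 96}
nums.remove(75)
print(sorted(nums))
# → [3, 8, 63, 70, 72, 96]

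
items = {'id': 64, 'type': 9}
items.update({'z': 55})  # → {'id': 64, 'type': 9, 'z': 55}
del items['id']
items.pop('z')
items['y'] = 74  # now {'type': 9, 'y': 74}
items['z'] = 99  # {'type': 9, 'y': 74, 'z': 99}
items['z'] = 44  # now {'type': 9, 'y': 74, 'z': 44}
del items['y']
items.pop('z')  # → 44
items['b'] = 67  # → {'type': 9, 'b': 67}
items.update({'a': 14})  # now {'type': 9, 'b': 67, 'a': 14}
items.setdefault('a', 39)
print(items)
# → {'type': 9, 'b': 67, 'a': 14}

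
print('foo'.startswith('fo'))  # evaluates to True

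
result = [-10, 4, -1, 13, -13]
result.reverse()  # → [-13, 13, -1, 4, -10]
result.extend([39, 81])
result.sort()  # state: [-13, -10, -1, 4, 13, 39, 81]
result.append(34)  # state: [-13, -10, -1, 4, 13, 39, 81, 34]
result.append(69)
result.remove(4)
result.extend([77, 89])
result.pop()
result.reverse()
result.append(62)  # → [77, 69, 34, 81, 39, 13, -1, -10, -13, 62]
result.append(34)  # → [77, 69, 34, 81, 39, 13, -1, -10, -13, 62, 34]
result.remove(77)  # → [69, 34, 81, 39, 13, -1, -10, -13, 62, 34]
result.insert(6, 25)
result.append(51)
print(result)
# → [69, 34, 81, 39, 13, -1, 25, -10, -13, 62, 34, 51]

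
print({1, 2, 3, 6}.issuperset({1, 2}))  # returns True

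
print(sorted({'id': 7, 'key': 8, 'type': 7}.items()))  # [('id', 7), ('key', 8), ('type', 7)]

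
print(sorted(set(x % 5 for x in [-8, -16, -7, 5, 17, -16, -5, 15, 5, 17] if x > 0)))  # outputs [0, 2]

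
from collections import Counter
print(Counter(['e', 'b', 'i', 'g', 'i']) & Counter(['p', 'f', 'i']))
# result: Counter({'i': 1})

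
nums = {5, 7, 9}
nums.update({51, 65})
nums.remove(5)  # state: {7, 9, 51, 65}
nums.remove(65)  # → {7, 9, 51}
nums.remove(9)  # {7, 51}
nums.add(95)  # {7, 51, 95}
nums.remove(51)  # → {7, 95}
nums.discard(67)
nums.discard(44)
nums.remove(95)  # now {7}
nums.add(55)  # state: {7, 55}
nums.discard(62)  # {7, 55}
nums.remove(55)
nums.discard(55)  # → {7}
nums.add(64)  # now {7, 64}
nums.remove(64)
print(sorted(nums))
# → [7]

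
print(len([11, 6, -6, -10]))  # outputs 4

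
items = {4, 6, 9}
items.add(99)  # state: {4, 6, 9, 99}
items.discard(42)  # {4, 6, 9, 99}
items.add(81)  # {4, 6, 9, 81, 99}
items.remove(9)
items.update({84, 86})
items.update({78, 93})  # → {4, 6, 78, 81, 84, 86, 93, 99}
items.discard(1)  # {4, 6, 78, 81, 84, 86, 93, 99}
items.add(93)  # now {4, 6, 78, 81, 84, 86, 93, 99}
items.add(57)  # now {4, 6, 57, 78, 81, 84, 86, 93, 99}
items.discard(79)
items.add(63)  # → {4, 6, 57, 63, 78, 81, 84, 86, 93, 99}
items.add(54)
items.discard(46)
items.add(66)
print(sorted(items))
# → [4, 6, 54, 57, 63, 66, 78, 81, 84, 86, 93, 99]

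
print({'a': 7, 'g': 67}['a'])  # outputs 7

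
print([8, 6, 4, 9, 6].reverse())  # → None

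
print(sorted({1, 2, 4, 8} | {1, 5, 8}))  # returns [1, 2, 4, 5, 8]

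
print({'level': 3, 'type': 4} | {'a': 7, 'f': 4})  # {'level': 3, 'type': 4, 'a': 7, 'f': 4}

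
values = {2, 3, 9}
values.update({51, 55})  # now {2, 3, 9, 51, 55}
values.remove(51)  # {2, 3, 9, 55}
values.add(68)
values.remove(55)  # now {2, 3, 9, 68}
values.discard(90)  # {2, 3, 9, 68}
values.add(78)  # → {2, 3, 9, 68, 78}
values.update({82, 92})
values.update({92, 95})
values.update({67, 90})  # {2, 3, 9, 67, 68, 78, 82, 90, 92, 95}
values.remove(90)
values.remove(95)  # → {2, 3, 9, 67, 68, 78, 82, 92}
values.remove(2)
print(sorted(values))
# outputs [3, 9, 67, 68, 78, 82, 92]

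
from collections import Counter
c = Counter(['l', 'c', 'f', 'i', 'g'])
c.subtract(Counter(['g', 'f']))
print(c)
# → Counter({'l': 1, 'c': 1, 'i': 1, 'f': 0, 'g': 0})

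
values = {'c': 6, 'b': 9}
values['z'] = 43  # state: {'c': 6, 'b': 9, 'z': 43}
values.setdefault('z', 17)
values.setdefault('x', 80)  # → 80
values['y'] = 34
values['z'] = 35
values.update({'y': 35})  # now {'c': 6, 'b': 9, 'z': 35, 'x': 80, 'y': 35}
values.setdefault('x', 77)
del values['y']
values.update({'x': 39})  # {'c': 6, 'b': 9, 'z': 35, 'x': 39}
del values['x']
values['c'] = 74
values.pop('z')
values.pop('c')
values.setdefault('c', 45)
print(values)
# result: {'b': 9, 'c': 45}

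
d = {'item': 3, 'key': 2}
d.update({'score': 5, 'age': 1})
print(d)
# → {'item': 3, 'key': 2, 'score': 5, 'age': 1}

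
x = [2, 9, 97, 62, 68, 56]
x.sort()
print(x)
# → [2, 9, 56, 62, 68, 97]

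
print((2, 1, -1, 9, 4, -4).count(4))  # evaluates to 1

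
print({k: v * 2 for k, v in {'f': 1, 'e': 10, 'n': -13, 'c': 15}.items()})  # {'f': 2, 'e': 20, 'n': -26, 'c': 30}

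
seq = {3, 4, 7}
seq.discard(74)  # {3, 4, 7}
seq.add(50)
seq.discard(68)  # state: {3, 4, 7, 50}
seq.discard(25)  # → {3, 4, 7, 50}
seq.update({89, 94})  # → {3, 4, 7, 50, 89, 94}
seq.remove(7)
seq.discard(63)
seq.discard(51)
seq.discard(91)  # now {3, 4, 50, 89, 94}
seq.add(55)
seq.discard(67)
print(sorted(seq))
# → [3, 4, 50, 55, 89, 94]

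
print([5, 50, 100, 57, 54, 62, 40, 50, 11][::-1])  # [11, 50, 40, 62, 54, 57, 100, 50, 5]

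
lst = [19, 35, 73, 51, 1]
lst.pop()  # 1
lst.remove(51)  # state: [19, 35, 73]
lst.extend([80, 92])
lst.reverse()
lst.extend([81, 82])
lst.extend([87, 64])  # [92, 80, 73, 35, 19, 81, 82, 87, 64]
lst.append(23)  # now [92, 80, 73, 35, 19, 81, 82, 87, 64, 23]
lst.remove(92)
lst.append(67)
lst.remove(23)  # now [80, 73, 35, 19, 81, 82, 87, 64, 67]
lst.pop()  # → 67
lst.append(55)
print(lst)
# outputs [80, 73, 35, 19, 81, 82, 87, 64, 55]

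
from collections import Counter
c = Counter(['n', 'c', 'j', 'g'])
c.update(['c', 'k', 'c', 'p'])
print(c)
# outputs Counter({'c': 3, 'n': 1, 'j': 1, 'g': 1, 'k': 1, 'p': 1})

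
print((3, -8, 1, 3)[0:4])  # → (3, -8, 1, 3)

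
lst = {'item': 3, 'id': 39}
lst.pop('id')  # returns 39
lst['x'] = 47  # {'item': 3, 'x': 47}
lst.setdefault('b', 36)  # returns 36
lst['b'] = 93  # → {'item': 3, 'x': 47, 'b': 93}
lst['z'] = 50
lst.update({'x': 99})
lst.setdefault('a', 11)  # 11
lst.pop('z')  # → 50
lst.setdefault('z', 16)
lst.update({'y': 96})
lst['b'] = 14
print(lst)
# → {'item': 3, 'x': 99, 'b': 14, 'a': 11, 'z': 16, 'y': 96}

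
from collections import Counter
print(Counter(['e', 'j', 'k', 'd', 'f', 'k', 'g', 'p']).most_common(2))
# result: [('k', 2), ('e', 1)]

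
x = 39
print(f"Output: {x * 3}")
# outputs Output: 117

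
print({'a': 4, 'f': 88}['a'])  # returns 4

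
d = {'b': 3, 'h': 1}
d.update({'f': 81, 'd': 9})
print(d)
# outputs {'b': 3, 'h': 1, 'f': 81, 'd': 9}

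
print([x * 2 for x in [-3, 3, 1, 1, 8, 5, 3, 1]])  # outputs [-6, 6, 2, 2, 16, 10, 6, 2]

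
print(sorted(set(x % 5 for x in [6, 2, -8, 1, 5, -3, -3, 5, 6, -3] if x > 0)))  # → [0, 1, 2]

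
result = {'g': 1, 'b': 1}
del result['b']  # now {'g': 1}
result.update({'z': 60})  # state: {'g': 1, 'z': 60}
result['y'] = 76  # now {'g': 1, 'z': 60, 'y': 76}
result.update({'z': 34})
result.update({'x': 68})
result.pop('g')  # 1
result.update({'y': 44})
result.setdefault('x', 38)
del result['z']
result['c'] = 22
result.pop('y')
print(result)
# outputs {'x': 68, 'c': 22}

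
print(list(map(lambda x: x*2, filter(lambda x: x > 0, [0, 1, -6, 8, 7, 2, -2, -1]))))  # [2, 16, 14, 4]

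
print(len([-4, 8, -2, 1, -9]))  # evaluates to 5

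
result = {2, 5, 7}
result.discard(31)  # {2, 5, 7}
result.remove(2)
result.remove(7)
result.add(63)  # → {5, 63}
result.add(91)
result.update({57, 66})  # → {5, 57, 63, 66, 91}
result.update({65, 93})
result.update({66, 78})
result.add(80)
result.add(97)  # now {5, 57, 63, 65, 66, 78, 80, 91, 93, 97}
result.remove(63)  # {5, 57, 65, 66, 78, 80, 91, 93, 97}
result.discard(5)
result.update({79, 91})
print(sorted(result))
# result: [57, 65, 66, 78, 79, 80, 91, 93, 97]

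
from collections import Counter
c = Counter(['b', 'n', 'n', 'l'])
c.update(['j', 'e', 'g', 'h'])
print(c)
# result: Counter({'n': 2, 'b': 1, 'l': 1, 'j': 1, 'e': 1, 'g': 1, 'h': 1})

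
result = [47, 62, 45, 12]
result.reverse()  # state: [12, 45, 62, 47]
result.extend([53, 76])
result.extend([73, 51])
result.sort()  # [12, 45, 47, 51, 53, 62, 73, 76]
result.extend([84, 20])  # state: [12, 45, 47, 51, 53, 62, 73, 76, 84, 20]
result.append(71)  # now [12, 45, 47, 51, 53, 62, 73, 76, 84, 20, 71]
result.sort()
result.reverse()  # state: [84, 76, 73, 71, 62, 53, 51, 47, 45, 20, 12]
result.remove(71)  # [84, 76, 73, 62, 53, 51, 47, 45, 20, 12]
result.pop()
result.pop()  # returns 20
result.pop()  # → 45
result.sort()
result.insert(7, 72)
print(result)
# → [47, 51, 53, 62, 73, 76, 84, 72]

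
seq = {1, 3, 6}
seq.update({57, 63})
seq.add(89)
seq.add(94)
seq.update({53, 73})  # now {1, 3, 6, 53, 57, 63, 73, 89, 94}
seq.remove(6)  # {1, 3, 53, 57, 63, 73, 89, 94}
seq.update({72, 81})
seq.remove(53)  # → {1, 3, 57, 63, 72, 73, 81, 89, 94}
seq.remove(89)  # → {1, 3, 57, 63, 72, 73, 81, 94}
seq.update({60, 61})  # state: {1, 3, 57, 60, 61, 63, 72, 73, 81, 94}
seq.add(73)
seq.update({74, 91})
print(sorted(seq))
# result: [1, 3, 57, 60, 61, 63, 72, 73, 74, 81, 91, 94]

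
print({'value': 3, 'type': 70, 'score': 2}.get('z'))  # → None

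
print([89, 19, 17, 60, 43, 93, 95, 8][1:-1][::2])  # [19, 60, 93]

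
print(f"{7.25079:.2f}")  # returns 7.25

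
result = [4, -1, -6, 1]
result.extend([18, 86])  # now [4, -1, -6, 1, 18, 86]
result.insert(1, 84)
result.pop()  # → 86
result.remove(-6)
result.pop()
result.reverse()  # [1, -1, 84, 4]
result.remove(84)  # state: [1, -1, 4]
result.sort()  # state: [-1, 1, 4]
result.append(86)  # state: [-1, 1, 4, 86]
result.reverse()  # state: [86, 4, 1, -1]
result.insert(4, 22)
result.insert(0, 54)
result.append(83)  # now [54, 86, 4, 1, -1, 22, 83]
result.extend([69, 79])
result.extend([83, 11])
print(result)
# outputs [54, 86, 4, 1, -1, 22, 83, 69, 79, 83, 11]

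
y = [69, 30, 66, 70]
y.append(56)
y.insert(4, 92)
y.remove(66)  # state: [69, 30, 70, 92, 56]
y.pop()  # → 56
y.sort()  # [30, 69, 70, 92]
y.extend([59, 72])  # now [30, 69, 70, 92, 59, 72]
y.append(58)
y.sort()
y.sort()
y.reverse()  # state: [92, 72, 70, 69, 59, 58, 30]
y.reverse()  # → [30, 58, 59, 69, 70, 72, 92]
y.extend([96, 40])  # [30, 58, 59, 69, 70, 72, 92, 96, 40]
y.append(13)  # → [30, 58, 59, 69, 70, 72, 92, 96, 40, 13]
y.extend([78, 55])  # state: [30, 58, 59, 69, 70, 72, 92, 96, 40, 13, 78, 55]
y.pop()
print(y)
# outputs [30, 58, 59, 69, 70, 72, 92, 96, 40, 13, 78]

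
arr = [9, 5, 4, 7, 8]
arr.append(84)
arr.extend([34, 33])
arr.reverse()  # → [33, 34, 84, 8, 7, 4, 5, 9]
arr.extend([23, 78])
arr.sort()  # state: [4, 5, 7, 8, 9, 23, 33, 34, 78, 84]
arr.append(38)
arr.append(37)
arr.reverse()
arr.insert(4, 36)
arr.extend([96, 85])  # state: [37, 38, 84, 78, 36, 34, 33, 23, 9, 8, 7, 5, 4, 96, 85]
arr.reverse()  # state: [85, 96, 4, 5, 7, 8, 9, 23, 33, 34, 36, 78, 84, 38, 37]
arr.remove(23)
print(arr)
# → [85, 96, 4, 5, 7, 8, 9, 33, 34, 36, 78, 84, 38, 37]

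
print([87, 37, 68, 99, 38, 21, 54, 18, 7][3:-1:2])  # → [99, 21, 18]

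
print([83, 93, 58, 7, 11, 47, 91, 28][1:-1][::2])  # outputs [93, 7, 47]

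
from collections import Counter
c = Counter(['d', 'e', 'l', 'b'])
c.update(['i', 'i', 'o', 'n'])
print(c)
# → Counter({'i': 2, 'd': 1, 'e': 1, 'l': 1, 'b': 1, 'o': 1, 'n': 1})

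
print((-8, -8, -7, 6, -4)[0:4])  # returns (-8, -8, -7, 6)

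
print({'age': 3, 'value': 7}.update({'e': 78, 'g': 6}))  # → None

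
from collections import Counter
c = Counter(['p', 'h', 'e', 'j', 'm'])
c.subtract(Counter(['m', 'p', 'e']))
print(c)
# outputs Counter({'h': 1, 'j': 1, 'p': 0, 'e': 0, 'm': 0})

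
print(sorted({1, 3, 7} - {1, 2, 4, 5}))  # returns [3, 7]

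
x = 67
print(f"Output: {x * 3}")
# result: Output: 201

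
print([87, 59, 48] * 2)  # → [87, 59, 48, 87, 59, 48]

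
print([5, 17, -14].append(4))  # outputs None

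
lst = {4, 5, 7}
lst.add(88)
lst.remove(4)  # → {5, 7, 88}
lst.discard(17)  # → {5, 7, 88}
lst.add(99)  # {5, 7, 88, 99}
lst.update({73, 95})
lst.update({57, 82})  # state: {5, 7, 57, 73, 82, 88, 95, 99}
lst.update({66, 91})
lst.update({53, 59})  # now {5, 7, 53, 57, 59, 66, 73, 82, 88, 91, 95, 99}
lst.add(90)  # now {5, 7, 53, 57, 59, 66, 73, 82, 88, 90, 91, 95, 99}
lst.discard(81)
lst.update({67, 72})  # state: {5, 7, 53, 57, 59, 66, 67, 72, 73, 82, 88, 90, 91, 95, 99}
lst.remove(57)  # {5, 7, 53, 59, 66, 67, 72, 73, 82, 88, 90, 91, 95, 99}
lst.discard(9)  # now {5, 7, 53, 59, 66, 67, 72, 73, 82, 88, 90, 91, 95, 99}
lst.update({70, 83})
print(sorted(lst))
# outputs [5, 7, 53, 59, 66, 67, 70, 72, 73, 82, 83, 88, 90, 91, 95, 99]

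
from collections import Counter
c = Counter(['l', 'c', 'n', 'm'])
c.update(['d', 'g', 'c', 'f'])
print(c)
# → Counter({'c': 2, 'l': 1, 'n': 1, 'm': 1, 'd': 1, 'g': 1, 'f': 1})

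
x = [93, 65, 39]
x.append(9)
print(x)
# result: [93, 65, 39, 9]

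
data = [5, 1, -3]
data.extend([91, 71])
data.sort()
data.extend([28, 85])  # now [-3, 1, 5, 71, 91, 28, 85]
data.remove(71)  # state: [-3, 1, 5, 91, 28, 85]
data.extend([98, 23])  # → [-3, 1, 5, 91, 28, 85, 98, 23]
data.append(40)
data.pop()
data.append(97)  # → [-3, 1, 5, 91, 28, 85, 98, 23, 97]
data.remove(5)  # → [-3, 1, 91, 28, 85, 98, 23, 97]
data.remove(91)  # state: [-3, 1, 28, 85, 98, 23, 97]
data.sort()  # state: [-3, 1, 23, 28, 85, 97, 98]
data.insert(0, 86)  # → [86, -3, 1, 23, 28, 85, 97, 98]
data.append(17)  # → [86, -3, 1, 23, 28, 85, 97, 98, 17]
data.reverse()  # [17, 98, 97, 85, 28, 23, 1, -3, 86]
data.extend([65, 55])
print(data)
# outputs [17, 98, 97, 85, 28, 23, 1, -3, 86, 65, 55]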